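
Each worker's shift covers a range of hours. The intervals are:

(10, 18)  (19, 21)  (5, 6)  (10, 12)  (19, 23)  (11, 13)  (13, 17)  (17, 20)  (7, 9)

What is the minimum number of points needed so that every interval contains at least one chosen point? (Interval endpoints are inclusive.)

Process intervals by earliest right end; each time one isn't hit yet, stab at its right endpoint.
Sorted: [5,6] [7,9] [10,12] [11,13] [13,17] [10,18] [17,20] [19,21] [19,23]
{[5,6]} hit by 6; {[7,9]} hit by 9; {[10,12],[11,13]} hit by 12; {[13,17],[10,18],[17,20]} hit by 17; {[19,21],[19,23]} hit by 21.
Points: 6, 9, 12, 17, 21 (5 total).

5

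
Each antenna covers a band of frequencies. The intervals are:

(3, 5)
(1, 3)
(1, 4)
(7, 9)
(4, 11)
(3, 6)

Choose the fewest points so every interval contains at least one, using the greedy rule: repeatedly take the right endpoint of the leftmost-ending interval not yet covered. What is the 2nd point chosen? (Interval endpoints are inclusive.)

Process intervals by earliest right end; each time one isn't hit yet, stab at its right endpoint.
By right end: [1,3]  [1,4]  [3,5]  [3,6]  [7,9]  [4,11]
[1,3] uncovered → point at 3; [7,9] uncovered → point at 9.
Points: 3, 9 (2 total).

9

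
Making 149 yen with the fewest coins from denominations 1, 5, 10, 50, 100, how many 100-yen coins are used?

1

Greedy: take as many of the largest coin as possible, then repeat with the remainder.
149 − 1×100→49 − 4×10→9 − 1×5→4 − 4×1→0
Count of 100: 1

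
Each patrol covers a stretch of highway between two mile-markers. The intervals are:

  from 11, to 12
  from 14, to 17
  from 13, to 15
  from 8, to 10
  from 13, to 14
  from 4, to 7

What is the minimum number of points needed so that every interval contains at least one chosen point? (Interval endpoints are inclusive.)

Sorted: [4,7] [8,10] [11,12] [13,14] [13,15] [14,17]
{[4,7]} hit by 7; {[8,10]} hit by 10; {[11,12]} hit by 12; {[13,14],[13,15],[14,17]} hit by 14.
Points: 7, 10, 12, 14 (4 total).

4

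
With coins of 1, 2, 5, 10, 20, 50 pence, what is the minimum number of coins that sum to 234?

8

234 = 4×50 + 1×20 + 1×10 + 2×2
Total coins = 4 + 1 + 1 + 2 = 8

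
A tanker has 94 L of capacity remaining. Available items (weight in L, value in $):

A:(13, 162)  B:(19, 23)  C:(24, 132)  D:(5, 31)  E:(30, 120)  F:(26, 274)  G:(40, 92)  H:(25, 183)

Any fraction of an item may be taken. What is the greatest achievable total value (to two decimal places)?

786.00

Order: A (162/13=12.46) > F (274/26=10.54) > H (183/25=7.32) > D (31/5=6.20) > C (132/24=5.50) > E (120/30=4.00) > G (92/40=2.30) > B (23/19=1.21)
Fill: take A (13 @ 162) → take F (26 @ 274) → take H (25 @ 183) → take D (5 @ 31) → take C (24 @ 132) → take 1/30 of E → 4.00; 94/94 used.
Total value = 786.00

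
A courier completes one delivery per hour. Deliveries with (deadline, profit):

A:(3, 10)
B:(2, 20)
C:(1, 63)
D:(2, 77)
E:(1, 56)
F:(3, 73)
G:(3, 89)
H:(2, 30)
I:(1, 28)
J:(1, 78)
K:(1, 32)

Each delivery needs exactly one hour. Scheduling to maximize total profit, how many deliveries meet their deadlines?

3

Profit order: G=89 J=78 D=77 F=73 C=63 E=56 K=32 H=30 I=28 B=20 A=10
Assign: G→slot 3, J→slot 1, D→slot 2, F skipped, C skipped, E skipped, K skipped, H skipped, I skipped, B skipped, A skipped.
Slots: [1:J] [2:D] [3:G]
3 of 11 scheduled.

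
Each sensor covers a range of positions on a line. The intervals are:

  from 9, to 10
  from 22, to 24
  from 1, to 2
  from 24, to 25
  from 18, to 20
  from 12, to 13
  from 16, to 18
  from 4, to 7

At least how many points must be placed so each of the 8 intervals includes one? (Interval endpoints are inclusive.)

Process intervals by earliest right end; each time one isn't hit yet, stab at its right endpoint.
Sorted: [1,2] [4,7] [9,10] [12,13] [16,18] [18,20] [22,24] [24,25]
{[1,2]} hit by 2; {[4,7]} hit by 7; {[9,10]} hit by 10; {[12,13]} hit by 13; {[16,18],[18,20]} hit by 18; {[22,24],[24,25]} hit by 24.
Points: 2, 7, 10, 13, 18, 24 (6 total).

6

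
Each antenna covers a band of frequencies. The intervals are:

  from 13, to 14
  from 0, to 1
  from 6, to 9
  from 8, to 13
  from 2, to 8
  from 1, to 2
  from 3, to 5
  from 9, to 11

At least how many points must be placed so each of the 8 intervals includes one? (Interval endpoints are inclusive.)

Sort by right endpoint; whenever an interval is uncovered, place a point at its right end.
Sorted: [0,1] [1,2] [3,5] [2,8] [6,9] [9,11] [8,13] [13,14]
{[0,1],[1,2]} hit by 1; {[3,5],[2,8]} hit by 5; {[6,9],[9,11],[8,13]} hit by 9; {[13,14]} hit by 14.
Points: 1, 5, 9, 14 (4 total).

4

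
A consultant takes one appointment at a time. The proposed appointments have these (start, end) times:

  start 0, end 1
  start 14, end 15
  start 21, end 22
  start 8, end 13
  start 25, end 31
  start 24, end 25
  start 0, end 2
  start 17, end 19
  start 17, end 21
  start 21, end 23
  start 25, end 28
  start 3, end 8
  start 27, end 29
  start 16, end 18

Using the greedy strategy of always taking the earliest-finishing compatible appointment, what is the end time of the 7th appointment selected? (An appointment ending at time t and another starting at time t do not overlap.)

Greedy by earliest finish: after sorting by end time, pick each interval compatible with the last pick.
By end time: (0,1), (0,2), (3,8), (8,13), (14,15), (16,18), (17,19), (17,21), (21,22), (21,23), (24,25), (25,28), (27,29), (25,31).
Pick (0,1); next start ≥ 1 → (3,8); next start ≥ 8 → (8,13); next start ≥ 13 → (14,15); next start ≥ 15 → (16,18); next start ≥ 18 → (21,22); next start ≥ 22 → (24,25); next start ≥ 25 → (25,28).
Selected: (0,1) (3,8) (8,13) (14,15) (16,18) (21,22) (24,25) (25,28)

25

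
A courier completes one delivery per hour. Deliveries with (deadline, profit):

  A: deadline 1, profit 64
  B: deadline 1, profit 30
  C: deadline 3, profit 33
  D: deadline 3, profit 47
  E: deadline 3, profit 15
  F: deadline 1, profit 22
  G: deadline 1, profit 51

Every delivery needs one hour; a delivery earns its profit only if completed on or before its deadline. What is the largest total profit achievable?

144

Profit order: A=64 G=51 D=47 C=33 B=30 F=22 E=15
Assign: A→slot 1, G skipped, D→slot 3, C→slot 2, B skipped, F skipped, E skipped.
Slots: [1:A] [2:C] [3:D]
Profit = 64 + 33 + 47 = 144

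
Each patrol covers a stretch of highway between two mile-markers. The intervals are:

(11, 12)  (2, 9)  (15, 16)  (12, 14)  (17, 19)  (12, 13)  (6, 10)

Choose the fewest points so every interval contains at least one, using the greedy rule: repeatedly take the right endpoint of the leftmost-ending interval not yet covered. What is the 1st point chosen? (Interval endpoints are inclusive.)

9

Sort by right endpoint; whenever an interval is uncovered, place a point at its right end.
By right end: [2,9]  [6,10]  [11,12]  [12,13]  [12,14]  [15,16]  [17,19]
[2,9] uncovered → point at 9; [11,12] uncovered → point at 12; [15,16] uncovered → point at 16; [17,19] uncovered → point at 19.
Points: 9, 12, 16, 19 (4 total).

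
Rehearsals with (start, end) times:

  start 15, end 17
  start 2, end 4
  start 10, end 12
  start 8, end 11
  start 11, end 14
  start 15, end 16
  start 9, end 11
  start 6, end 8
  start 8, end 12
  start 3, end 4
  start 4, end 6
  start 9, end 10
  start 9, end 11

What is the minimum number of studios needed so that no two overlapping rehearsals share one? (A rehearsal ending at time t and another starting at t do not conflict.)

5

Count concurrent intervals with a sweep; the peak is the room count.
Events (time:±→running): 2:+→1 3:+→2 4:-→1 4:-→0 4:+→1 6:-→0 6:+→1 8:-→0 8:+→1 8:+→2 9:+→3 9:+→4 9:+→5 … peak 5.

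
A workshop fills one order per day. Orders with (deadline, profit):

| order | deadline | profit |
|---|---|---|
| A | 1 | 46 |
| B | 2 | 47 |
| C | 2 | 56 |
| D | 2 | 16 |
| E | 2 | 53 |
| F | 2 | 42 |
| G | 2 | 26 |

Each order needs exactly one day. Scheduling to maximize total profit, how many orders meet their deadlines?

2

Sort by profit descending; place each in the latest free slot ≤ its deadline.
Profit order: C=56 E=53 B=47 A=46 F=42 G=26 D=16
Assign: C→slot 2, E→slot 1, B skipped, A skipped, F skipped, G skipped, D skipped.
Slots: [1:E] [2:C]
2 of 7 scheduled.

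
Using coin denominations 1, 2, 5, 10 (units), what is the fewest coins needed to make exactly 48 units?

Use the largest denomination that fits, subtract, and repeat.
48 − 4×10→8 − 1×5→3 − 1×2→1 − 1×1→0
Total coins = 4 + 1 + 1 + 1 = 7

7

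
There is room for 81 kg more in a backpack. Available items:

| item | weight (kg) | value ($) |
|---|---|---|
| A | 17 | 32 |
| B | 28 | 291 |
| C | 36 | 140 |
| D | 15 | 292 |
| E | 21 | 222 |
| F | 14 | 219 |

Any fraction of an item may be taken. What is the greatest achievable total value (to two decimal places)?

1035.67

Sort by value per unit weight and fill in that order.
Ratios (sorted): D 19.47, F 15.64, E 10.57, B 10.39, C 3.89, A 1.88
take D (15 @ 292); take F (14 @ 219); take E (21 @ 222); take B (28 @ 291); take 3/36 of C → 11.67. Capacity used 81/81.
Total value = 1035.67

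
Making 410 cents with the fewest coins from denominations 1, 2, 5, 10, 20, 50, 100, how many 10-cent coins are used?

Use the largest denomination that fits, subtract, and repeat.
410 − 4×100→10 − 1×10→0
Count of 10: 1

1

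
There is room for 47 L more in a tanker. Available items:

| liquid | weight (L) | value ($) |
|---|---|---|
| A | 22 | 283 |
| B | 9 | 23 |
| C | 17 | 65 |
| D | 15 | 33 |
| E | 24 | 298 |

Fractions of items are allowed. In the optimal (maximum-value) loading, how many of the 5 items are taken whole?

2

Greedy by value/weight ratio, highest first.
Ratios (sorted): A 12.86, E 12.42, C 3.82, B 2.56, D 2.20
take A (22 @ 283); take E (24 @ 298); take 1/17 of C → 3.82. Capacity used 47/47.
2 item(s) taken whole; one partial (take 1/17 of C).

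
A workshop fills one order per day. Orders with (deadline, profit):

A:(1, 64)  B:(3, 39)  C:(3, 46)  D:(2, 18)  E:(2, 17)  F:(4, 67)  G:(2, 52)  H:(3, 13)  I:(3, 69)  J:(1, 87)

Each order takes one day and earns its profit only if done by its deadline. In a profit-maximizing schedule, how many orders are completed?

4

Sort by profit descending; place each in the latest free slot ≤ its deadline.
By profit: J(d1,87), I(d3,69), F(d4,67), A(d1,64), G(d2,52), C(d3,46), B(d3,39), D(d2,18), E(d2,17), H(d3,13)
J→slot 1; I→slot 3; F→slot 4; A skipped; G→slot 2; C skipped; B skipped; D skipped; E skipped; H skipped.
4 of 10 scheduled.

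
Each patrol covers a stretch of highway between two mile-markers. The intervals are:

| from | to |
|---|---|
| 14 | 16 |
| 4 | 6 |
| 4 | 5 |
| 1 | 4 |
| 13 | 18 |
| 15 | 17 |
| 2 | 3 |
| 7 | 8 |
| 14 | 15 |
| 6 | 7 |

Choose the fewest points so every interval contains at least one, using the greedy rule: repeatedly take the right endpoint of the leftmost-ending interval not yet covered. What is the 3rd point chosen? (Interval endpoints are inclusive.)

Process intervals by earliest right end; each time one isn't hit yet, stab at its right endpoint.
By right end: [2,3]  [1,4]  [4,5]  [4,6]  [6,7]  [7,8]  [14,15]  [14,16]  [15,17]  [13,18]
[2,3] uncovered → point at 3; [4,5] uncovered → point at 5; [6,7] uncovered → point at 7; [14,15] uncovered → point at 15.
Points: 3, 5, 7, 15 (4 total).

7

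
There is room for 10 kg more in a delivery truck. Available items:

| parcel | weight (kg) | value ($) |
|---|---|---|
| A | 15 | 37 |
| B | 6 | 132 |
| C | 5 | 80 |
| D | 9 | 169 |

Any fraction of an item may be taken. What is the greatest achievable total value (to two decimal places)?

Greedy by value/weight ratio, highest first.
Ratios (sorted): B 22.00, D 18.78, C 16.00, A 2.47
take B (6 @ 132); take 4/9 of D → 75.11. Capacity used 10/10.
Total value = 207.11

207.11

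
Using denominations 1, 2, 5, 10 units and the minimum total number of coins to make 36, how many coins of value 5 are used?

1

Greedy: take as many of the largest coin as possible, then repeat with the remainder.
36 = 3×10 + 1×5 + 1×1
Count of 5: 1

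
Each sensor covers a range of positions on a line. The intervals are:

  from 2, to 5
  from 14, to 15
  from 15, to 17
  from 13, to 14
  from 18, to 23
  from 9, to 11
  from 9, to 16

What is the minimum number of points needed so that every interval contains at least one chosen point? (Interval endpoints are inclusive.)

Sort by right endpoint; whenever an interval is uncovered, place a point at its right end.
Sorted: [2,5] [9,11] [13,14] [14,15] [9,16] [15,17] [18,23]
{[2,5]} hit by 5; {[9,11]} hit by 11; {[13,14],[14,15],[9,16]} hit by 14; {[15,17]} hit by 17; {[18,23]} hit by 23.
Points: 5, 11, 14, 17, 23 (5 total).

5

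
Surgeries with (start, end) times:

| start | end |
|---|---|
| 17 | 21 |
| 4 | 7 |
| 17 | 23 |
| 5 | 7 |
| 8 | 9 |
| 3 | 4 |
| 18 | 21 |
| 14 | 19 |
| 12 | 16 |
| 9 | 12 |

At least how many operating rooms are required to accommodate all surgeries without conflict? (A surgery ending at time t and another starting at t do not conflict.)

Count concurrent intervals with a sweep; the peak is the room count.
starts: [3, 4, 5, 8, 9, 12, 14, 17, 17, 18]
ends:   [4, 7, 7, 9, 12, 16, 19, 21, 21, 23]
s3→1 e4→0 s4→1 s5→2 e7→1 e7→0 s8→1 e9→0 s9→1 e12→0 s12→1 s14→2 e16→1 s17→2 s17→3 s18→4  — peak 4.

4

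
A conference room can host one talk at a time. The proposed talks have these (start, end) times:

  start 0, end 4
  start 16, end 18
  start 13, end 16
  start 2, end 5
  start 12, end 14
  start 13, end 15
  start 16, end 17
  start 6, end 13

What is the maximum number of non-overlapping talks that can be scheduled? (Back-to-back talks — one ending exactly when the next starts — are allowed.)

4

By end time: (0,4), (2,5), (6,13), (12,14), (13,15), (13,16), (16,17), (16,18).
Pick (0,4); next start ≥ 4 → (6,13); next start ≥ 13 → (13,15); next start ≥ 15 → (16,17).
Selected 4 talks.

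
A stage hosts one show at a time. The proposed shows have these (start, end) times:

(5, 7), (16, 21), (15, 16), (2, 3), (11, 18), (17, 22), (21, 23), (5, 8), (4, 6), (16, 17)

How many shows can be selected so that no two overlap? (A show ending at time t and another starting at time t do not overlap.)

5

Greedy by earliest finish: after sorting by end time, pick each interval compatible with the last pick.
Sorted by end: (2,3)  (4,6)  (5,7)  (5,8)  (15,16)  (16,17)  (11,18)  (16,21)  (17,22)  (21,23)
take (2,3); take (4,6); skip (5,8); take (15,16); take (16,17); skip (11,18); take (17,22).
Selected 5 shows.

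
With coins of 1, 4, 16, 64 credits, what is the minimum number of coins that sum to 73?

4

Greedy: take as many of the largest coin as possible, then repeat with the remainder.
73 − 1×64→9 − 2×4→1 − 1×1→0
Total coins = 1 + 2 + 1 = 4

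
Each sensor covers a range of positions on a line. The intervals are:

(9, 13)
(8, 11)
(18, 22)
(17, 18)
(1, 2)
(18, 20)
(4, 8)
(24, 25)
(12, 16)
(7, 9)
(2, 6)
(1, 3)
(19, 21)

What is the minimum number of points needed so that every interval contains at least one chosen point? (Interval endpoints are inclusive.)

Process intervals by earliest right end; each time one isn't hit yet, stab at its right endpoint.
By right end: [1,2]  [1,3]  [2,6]  [4,8]  [7,9]  [8,11]  [9,13]  [12,16]  [17,18]  [18,20]  [19,21]  [18,22]  [24,25]
[1,2] uncovered → point at 2; [4,8] uncovered → point at 8; [9,13] uncovered → point at 13; [17,18] uncovered → point at 18; [19,21] uncovered → point at 21; [24,25] uncovered → point at 25.
Points: 2, 8, 13, 18, 21, 25 (6 total).

6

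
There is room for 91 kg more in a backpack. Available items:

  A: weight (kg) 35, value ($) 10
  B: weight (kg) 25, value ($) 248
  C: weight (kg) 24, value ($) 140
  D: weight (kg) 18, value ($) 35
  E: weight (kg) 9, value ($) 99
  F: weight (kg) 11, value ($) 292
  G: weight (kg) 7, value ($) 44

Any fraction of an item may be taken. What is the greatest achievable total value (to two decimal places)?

852.17

Greedy by value/weight ratio, highest first.
Ratios (sorted): F 26.55, E 11.00, B 9.92, G 6.29, C 5.83, D 1.94, A 0.29
take F (11 @ 292); take E (9 @ 99); take B (25 @ 248); take G (7 @ 44); take C (24 @ 140); take 15/18 of D → 29.17. Capacity used 91/91.
Total value = 852.17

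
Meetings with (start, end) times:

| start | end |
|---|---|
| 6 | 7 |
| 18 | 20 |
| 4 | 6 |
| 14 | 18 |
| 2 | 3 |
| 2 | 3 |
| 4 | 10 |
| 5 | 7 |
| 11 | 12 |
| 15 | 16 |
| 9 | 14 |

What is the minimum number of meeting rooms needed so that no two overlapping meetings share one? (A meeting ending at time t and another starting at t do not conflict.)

3

Events (time:±→running): 2:+→1 2:+→2 3:-→1 3:-→0 4:+→1 4:+→2 5:+→3 … peak 3.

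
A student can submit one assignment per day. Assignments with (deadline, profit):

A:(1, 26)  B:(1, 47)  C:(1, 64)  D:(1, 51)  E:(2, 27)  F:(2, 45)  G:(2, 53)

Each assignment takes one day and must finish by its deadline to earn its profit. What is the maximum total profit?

Take jobs in profit order; each goes to the latest open slot no later than its deadline.
Profit order: C=64 G=53 D=51 B=47 F=45 E=27 A=26
Assign: C→slot 1, G→slot 2, D skipped, B skipped, F skipped, E skipped, A skipped.
Slots: [1:C] [2:G]
Profit = 64 + 53 = 117

117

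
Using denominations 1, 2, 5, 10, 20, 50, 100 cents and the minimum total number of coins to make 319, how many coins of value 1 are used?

0

Use the largest denomination that fits, subtract, and repeat.
319 − 3×100→19 − 1×10→9 − 1×5→4 − 2×2→0
Count of 1: 0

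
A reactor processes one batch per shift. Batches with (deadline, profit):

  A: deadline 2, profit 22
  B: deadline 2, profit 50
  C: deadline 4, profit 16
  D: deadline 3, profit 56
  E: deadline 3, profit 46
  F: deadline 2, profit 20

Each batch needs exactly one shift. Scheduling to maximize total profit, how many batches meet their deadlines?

Sort by profit descending; place each in the latest free slot ≤ its deadline.
Profit order: D=56 B=50 E=46 A=22 F=20 C=16
Assign: D→slot 3, B→slot 2, E→slot 1, A skipped, F skipped, C→slot 4.
Slots: [1:E] [2:B] [3:D] [4:C]
4 of 6 scheduled.

4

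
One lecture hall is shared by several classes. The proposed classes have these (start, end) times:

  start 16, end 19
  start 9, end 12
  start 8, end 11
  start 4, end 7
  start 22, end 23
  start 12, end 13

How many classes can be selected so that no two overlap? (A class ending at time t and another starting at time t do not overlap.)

By end time: (4,7), (8,11), (9,12), (12,13), (16,19), (22,23).
Pick (4,7); next start ≥ 7 → (8,11); next start ≥ 11 → (12,13); next start ≥ 13 → (16,19); next start ≥ 19 → (22,23).
Selected 5 classes.

5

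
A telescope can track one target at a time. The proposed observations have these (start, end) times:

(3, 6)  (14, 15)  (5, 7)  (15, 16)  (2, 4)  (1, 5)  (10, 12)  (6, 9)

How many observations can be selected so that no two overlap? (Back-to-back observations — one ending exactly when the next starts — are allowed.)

5

Sorted by end: (2,4)  (1,5)  (3,6)  (5,7)  (6,9)  (10,12)  (14,15)  (15,16)
take (2,4); skip (3,6); take (5,7); take (10,12); take (14,15); take (15,16).
Selected 5 observations.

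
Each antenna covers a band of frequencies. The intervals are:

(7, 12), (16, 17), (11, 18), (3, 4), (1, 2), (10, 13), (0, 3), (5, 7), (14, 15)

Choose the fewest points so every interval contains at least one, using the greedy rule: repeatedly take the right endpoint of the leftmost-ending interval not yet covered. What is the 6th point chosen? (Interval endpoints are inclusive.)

17

Process intervals by earliest right end; each time one isn't hit yet, stab at its right endpoint.
By right end: [1,2]  [0,3]  [3,4]  [5,7]  [7,12]  [10,13]  [14,15]  [16,17]  [11,18]
[1,2] uncovered → point at 2; [3,4] uncovered → point at 4; [5,7] uncovered → point at 7; [10,13] uncovered → point at 13; [14,15] uncovered → point at 15; [16,17] uncovered → point at 17.
Points: 2, 4, 7, 13, 15, 17 (6 total).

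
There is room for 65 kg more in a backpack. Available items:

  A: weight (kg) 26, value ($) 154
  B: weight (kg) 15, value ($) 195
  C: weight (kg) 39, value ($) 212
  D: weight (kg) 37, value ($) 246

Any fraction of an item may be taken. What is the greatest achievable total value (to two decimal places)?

518.00

Order: B (195/15=13.00) > D (246/37=6.65) > A (154/26=5.92) > C (212/39=5.44)
Fill: take B (15 @ 195) → take D (37 @ 246) → take 13/26 of A → 77.00; 65/65 used.
Total value = 518.00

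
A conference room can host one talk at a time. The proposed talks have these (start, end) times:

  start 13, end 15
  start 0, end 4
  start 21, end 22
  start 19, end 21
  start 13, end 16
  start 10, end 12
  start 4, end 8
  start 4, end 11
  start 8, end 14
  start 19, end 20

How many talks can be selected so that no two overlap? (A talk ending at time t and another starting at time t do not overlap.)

Sort by end time and greedily take each interval whose start is ≥ the last chosen end.
Sorted by end: (0,4)  (4,8)  (4,11)  (10,12)  (8,14)  (13,15)  (13,16)  (19,20)  (19,21)  (21,22)
take (0,4); take (4,8); skip (4,11); take (10,12); take (13,15); take (19,20); skip (19,21); take (21,22).
Selected 6 talks.

6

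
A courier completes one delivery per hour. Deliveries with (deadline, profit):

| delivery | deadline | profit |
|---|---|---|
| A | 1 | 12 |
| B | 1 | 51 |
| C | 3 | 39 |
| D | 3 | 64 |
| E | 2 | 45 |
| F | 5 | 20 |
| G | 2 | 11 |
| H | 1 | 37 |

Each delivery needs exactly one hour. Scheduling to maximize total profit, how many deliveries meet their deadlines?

4

Sort by profit descending; place each in the latest free slot ≤ its deadline.
By profit: D(d3,64), B(d1,51), E(d2,45), C(d3,39), H(d1,37), F(d5,20), A(d1,12), G(d2,11)
D→slot 3; B→slot 1; E→slot 2; C skipped; H skipped; F→slot 5; A skipped; G skipped.
4 of 8 scheduled.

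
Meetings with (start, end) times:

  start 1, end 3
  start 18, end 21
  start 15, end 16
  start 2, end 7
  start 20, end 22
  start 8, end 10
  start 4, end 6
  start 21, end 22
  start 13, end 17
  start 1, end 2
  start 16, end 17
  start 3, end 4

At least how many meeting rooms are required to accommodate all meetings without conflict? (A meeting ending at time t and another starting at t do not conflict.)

Count concurrent intervals with a sweep; the peak is the room count.
starts: [1, 1, 2, 3, 4, 8, 13, 15, 16, 18, 20, 21]
ends:   [2, 3, 4, 6, 7, 10, 16, 17, 17, 21, 22, 22]
s1→1 s1→2  — peak 2.

2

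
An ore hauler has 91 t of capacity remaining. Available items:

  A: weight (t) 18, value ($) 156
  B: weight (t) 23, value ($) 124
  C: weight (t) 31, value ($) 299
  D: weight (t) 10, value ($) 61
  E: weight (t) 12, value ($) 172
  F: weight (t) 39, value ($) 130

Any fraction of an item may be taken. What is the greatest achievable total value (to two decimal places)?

795.83

Order: E (172/12=14.33) > C (299/31=9.65) > A (156/18=8.67) > D (61/10=6.10) > B (124/23=5.39) > F (130/39=3.33)
Fill: take E (12 @ 172) → take C (31 @ 299) → take A (18 @ 156) → take D (10 @ 61) → take 20/23 of B → 107.83; 91/91 used.
Total value = 795.83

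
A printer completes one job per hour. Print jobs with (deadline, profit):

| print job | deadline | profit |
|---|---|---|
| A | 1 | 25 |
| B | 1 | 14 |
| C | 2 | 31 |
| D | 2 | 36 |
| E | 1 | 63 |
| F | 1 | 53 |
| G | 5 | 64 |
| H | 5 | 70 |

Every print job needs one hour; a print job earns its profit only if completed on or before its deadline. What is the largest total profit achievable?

233

Sort by profit descending; place each in the latest free slot ≤ its deadline.
Profit order: H=70 G=64 E=63 F=53 D=36 C=31 A=25 B=14
Assign: H→slot 5, G→slot 4, E→slot 1, F skipped, D→slot 2, C skipped, A skipped, B skipped.
Slots: [1:E] [2:D] [4:G] [5:H]
Profit = 63 + 36 + 64 + 70 = 233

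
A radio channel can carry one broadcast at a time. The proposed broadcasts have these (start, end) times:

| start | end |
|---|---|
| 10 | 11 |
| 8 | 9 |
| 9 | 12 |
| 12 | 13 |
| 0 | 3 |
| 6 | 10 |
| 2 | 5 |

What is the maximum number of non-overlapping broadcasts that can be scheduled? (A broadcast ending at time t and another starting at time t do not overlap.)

4

Sorted by end: (0,3)  (2,5)  (8,9)  (6,10)  (10,11)  (9,12)  (12,13)
take (0,3); take (8,9); skip (6,10); take (10,11); take (12,13).
Selected 4 broadcasts.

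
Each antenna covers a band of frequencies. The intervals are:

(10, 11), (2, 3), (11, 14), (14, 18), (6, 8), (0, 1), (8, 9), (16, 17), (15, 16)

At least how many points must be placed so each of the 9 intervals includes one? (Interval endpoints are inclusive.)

By right end: [0,1]  [2,3]  [6,8]  [8,9]  [10,11]  [11,14]  [15,16]  [16,17]  [14,18]
[0,1] uncovered → point at 1; [2,3] uncovered → point at 3; [6,8] uncovered → point at 8; [10,11] uncovered → point at 11; [15,16] uncovered → point at 16.
Points: 1, 3, 8, 11, 16 (5 total).

5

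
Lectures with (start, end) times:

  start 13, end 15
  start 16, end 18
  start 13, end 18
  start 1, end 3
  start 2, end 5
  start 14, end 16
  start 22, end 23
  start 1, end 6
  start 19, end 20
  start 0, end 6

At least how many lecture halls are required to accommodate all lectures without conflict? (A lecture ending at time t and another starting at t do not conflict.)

Events (time:±→running): 0:+→1 1:+→2 1:+→3 2:+→4 … peak 4.

4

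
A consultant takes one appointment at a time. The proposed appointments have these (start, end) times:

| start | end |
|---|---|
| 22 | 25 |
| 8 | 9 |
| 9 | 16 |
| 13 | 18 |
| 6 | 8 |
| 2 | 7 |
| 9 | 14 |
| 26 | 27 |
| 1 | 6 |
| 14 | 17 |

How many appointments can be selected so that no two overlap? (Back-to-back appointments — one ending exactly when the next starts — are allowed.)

Sorted by end: (1,6)  (2,7)  (6,8)  (8,9)  (9,14)  (9,16)  (14,17)  (13,18)  (22,25)  (26,27)
take (1,6); skip (2,7); take (6,8); take (8,9); take (9,14); take (14,17); take (22,25); take (26,27).
Selected 7 appointments.

7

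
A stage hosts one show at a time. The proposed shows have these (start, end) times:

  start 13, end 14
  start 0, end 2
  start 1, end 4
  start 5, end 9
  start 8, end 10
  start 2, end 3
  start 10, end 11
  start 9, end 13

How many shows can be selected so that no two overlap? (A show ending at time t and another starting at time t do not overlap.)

Order by finish time; keep every interval that doesn't clash with the previous kept one.
Sorted by end: (0,2)  (2,3)  (1,4)  (5,9)  (8,10)  (10,11)  (9,13)  (13,14)
take (0,2); take (2,3); take (5,9); skip (8,10); take (10,11); skip (9,13); take (13,14).
Selected 5 shows.

5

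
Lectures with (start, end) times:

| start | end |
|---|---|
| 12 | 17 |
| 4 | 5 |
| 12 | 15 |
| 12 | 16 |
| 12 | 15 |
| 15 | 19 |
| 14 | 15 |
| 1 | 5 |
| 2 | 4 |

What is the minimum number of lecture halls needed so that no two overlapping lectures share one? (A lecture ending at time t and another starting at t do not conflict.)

starts: [1, 2, 4, 12, 12, 12, 12, 14, 15]
ends:   [4, 5, 5, 15, 15, 15, 16, 17, 19]
s1→1 s2→2 e4→1 s4→2 e5→1 e5→0 s12→1 s12→2 s12→3 s12→4 s14→5  — peak 5.

5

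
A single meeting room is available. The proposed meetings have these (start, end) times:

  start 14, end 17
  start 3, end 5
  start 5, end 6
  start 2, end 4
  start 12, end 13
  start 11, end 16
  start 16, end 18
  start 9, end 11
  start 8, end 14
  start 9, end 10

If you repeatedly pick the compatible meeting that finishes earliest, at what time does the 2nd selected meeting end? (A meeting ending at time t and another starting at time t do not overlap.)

By end time: (2,4), (3,5), (5,6), (9,10), (9,11), (12,13), (8,14), (11,16), (14,17), (16,18).
Pick (2,4); next start ≥ 4 → (5,6); next start ≥ 6 → (9,10); next start ≥ 10 → (12,13); next start ≥ 13 → (14,17).
Selected: (2,4) (5,6) (9,10) (12,13) (14,17)

6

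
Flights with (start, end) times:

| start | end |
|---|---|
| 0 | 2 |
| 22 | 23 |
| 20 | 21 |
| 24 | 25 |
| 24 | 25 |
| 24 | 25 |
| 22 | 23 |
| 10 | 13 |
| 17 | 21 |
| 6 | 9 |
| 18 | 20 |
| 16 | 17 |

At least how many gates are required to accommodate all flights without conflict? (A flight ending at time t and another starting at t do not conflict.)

Events (time:±→running): 0:+→1 2:-→0 6:+→1 9:-→0 10:+→1 13:-→0 16:+→1 17:-→0 17:+→1 18:+→2 20:-→1 20:+→2 21:-→1 21:-→0 22:+→1 22:+→2 23:-→1 23:-→0 24:+→1 24:+→2 24:+→3 … peak 3.

3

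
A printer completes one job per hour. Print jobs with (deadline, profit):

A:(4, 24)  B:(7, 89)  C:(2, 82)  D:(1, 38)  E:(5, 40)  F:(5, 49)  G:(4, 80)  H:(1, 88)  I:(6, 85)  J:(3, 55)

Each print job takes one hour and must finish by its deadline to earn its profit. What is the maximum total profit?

528

Sort by profit descending; place each in the latest free slot ≤ its deadline.
Profit order: B=89 H=88 I=85 C=82 G=80 J=55 F=49 E=40 D=38 A=24
Assign: B→slot 7, H→slot 1, I→slot 6, C→slot 2, G→slot 4, J→slot 3, F→slot 5, E skipped, D skipped, A skipped.
Slots: [1:H] [2:C] [3:J] [4:G] [5:F] [6:I] [7:B]
Profit = 88 + 82 + 55 + 80 + 49 + 85 + 89 = 528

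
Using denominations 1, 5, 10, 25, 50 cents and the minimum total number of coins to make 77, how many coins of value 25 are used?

77 = 1×50 + 1×25 + 2×1
Count of 25: 1

1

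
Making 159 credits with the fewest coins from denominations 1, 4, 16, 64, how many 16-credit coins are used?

1

159 − 2×64→31 − 1×16→15 − 3×4→3 − 3×1→0
Count of 16: 1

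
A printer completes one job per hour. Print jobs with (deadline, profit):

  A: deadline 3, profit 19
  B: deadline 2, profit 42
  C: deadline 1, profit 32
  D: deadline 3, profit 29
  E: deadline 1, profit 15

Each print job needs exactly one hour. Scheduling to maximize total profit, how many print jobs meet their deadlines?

3

By profit: B(d2,42), C(d1,32), D(d3,29), A(d3,19), E(d1,15)
B→slot 2; C→slot 1; D→slot 3; A skipped; E skipped.
3 of 5 scheduled.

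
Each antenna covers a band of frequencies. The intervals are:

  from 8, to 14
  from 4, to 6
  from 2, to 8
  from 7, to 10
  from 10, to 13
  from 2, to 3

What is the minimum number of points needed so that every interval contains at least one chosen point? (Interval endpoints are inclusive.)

Sorted: [2,3] [4,6] [2,8] [7,10] [10,13] [8,14]
{[2,3]} hit by 3; {[4,6],[2,8]} hit by 6; {[7,10],[10,13],[8,14]} hit by 10.
Points: 3, 6, 10 (3 total).

3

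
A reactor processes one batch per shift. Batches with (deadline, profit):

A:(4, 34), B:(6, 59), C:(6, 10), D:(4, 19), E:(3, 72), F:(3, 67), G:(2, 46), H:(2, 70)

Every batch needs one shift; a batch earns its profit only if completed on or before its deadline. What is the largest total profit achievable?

By profit: E(d3,72), H(d2,70), F(d3,67), B(d6,59), G(d2,46), A(d4,34), D(d4,19), C(d6,10)
E→slot 3; H→slot 2; F→slot 1; B→slot 6; G skipped; A→slot 4; D skipped; C→slot 5.
Profit = 67 + 70 + 72 + 34 + 10 + 59 = 312

312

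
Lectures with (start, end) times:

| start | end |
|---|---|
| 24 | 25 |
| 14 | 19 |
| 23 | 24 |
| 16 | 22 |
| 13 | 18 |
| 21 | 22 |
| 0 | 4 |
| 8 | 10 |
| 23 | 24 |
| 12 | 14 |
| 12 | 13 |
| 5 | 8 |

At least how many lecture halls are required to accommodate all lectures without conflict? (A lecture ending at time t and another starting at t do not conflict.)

3

Events (time:±→running): 0:+→1 4:-→0 5:+→1 8:-→0 8:+→1 10:-→0 12:+→1 12:+→2 13:-→1 13:+→2 14:-→1 14:+→2 16:+→3 … peak 3.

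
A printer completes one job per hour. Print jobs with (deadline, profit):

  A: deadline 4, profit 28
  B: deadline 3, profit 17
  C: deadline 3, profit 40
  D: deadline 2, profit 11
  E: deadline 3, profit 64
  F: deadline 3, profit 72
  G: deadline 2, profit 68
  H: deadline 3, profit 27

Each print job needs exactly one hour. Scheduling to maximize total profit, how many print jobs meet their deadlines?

By profit: F(d3,72), G(d2,68), E(d3,64), C(d3,40), A(d4,28), H(d3,27), B(d3,17), D(d2,11)
F→slot 3; G→slot 2; E→slot 1; C skipped; A→slot 4; H skipped; B skipped; D skipped.
4 of 8 scheduled.

4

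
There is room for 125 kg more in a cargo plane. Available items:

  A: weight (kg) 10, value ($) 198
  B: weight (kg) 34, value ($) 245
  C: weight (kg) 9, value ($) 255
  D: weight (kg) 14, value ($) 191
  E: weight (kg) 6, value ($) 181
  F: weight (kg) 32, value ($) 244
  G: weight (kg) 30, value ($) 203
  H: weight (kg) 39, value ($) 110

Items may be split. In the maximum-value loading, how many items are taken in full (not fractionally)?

Ratios (sorted): E 30.17, C 28.33, A 19.80, D 13.64, F 7.62, B 7.21, G 6.77, H 2.82
take E (6 @ 181); take C (9 @ 255); take A (10 @ 198); take D (14 @ 191); take F (32 @ 244); take B (34 @ 245); take 20/30 of G → 135.33. Capacity used 125/125.
6 item(s) taken whole; one partial (take 20/30 of G).

6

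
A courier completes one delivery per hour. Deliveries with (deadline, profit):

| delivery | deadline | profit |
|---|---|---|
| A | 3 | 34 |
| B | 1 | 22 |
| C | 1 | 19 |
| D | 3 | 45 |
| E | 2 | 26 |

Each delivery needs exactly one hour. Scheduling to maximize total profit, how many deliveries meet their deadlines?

3

By profit: D(d3,45), A(d3,34), E(d2,26), B(d1,22), C(d1,19)
D→slot 3; A→slot 2; E→slot 1; B skipped; C skipped.
3 of 5 scheduled.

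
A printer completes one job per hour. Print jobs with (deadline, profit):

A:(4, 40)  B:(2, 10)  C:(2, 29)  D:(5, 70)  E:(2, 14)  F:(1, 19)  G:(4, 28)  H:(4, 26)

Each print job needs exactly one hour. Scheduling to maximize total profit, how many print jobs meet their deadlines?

Sort by profit descending; place each in the latest free slot ≤ its deadline.
By profit: D(d5,70), A(d4,40), C(d2,29), G(d4,28), H(d4,26), F(d1,19), E(d2,14), B(d2,10)
D→slot 5; A→slot 4; C→slot 2; G→slot 3; H→slot 1; F skipped; E skipped; B skipped.
5 of 8 scheduled.

5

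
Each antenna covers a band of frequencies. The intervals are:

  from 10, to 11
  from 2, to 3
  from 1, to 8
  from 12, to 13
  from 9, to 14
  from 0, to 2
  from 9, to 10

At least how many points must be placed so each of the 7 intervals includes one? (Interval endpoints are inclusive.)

Sorted: [0,2] [2,3] [1,8] [9,10] [10,11] [12,13] [9,14]
{[0,2],[2,3],[1,8]} hit by 2; {[9,10],[10,11]} hit by 10; {[12,13],[9,14]} hit by 13.
Points: 2, 10, 13 (3 total).

3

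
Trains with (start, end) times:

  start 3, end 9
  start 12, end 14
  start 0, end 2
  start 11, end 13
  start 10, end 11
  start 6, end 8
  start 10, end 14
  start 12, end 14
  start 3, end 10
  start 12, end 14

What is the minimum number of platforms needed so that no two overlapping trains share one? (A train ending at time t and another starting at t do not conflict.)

5

starts: [0, 3, 3, 6, 10, 10, 11, 12, 12, 12]
ends:   [2, 8, 9, 10, 11, 13, 14, 14, 14, 14]
s0→1 e2→0 s3→1 s3→2 s6→3 e8→2 e9→1 e10→0 s10→1 s10→2 e11→1 s11→2 s12→3 s12→4 s12→5  — peak 5.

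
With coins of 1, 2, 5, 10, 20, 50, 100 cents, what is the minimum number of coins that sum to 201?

201 = 2×100 + 1×1
Total coins = 2 + 1 = 3

3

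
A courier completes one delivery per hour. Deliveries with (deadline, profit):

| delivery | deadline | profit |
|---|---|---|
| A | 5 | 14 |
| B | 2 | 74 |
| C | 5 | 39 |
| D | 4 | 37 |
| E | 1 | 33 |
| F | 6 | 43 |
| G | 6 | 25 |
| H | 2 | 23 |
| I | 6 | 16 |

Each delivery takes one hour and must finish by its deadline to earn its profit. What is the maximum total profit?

251

Sort by profit descending; place each in the latest free slot ≤ its deadline.
By profit: B(d2,74), F(d6,43), C(d5,39), D(d4,37), E(d1,33), G(d6,25), H(d2,23), I(d6,16), A(d5,14)
B→slot 2; F→slot 6; C→slot 5; D→slot 4; E→slot 1; G→slot 3; H skipped; I skipped; A skipped.
Profit = 33 + 74 + 25 + 37 + 39 + 43 = 251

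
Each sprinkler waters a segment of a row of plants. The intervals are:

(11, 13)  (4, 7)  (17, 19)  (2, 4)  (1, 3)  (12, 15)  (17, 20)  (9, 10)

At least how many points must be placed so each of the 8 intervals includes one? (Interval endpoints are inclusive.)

5

Sorted: [1,3] [2,4] [4,7] [9,10] [11,13] [12,15] [17,19] [17,20]
{[1,3],[2,4]} hit by 3; {[4,7]} hit by 7; {[9,10]} hit by 10; {[11,13],[12,15]} hit by 13; {[17,19],[17,20]} hit by 19.
Points: 3, 7, 10, 13, 19 (5 total).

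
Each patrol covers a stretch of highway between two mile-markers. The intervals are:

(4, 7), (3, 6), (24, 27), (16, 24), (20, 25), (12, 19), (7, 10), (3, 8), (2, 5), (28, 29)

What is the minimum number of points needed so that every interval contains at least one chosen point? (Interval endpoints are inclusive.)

5

Sort by right endpoint; whenever an interval is uncovered, place a point at its right end.
Sorted: [2,5] [3,6] [4,7] [3,8] [7,10] [12,19] [16,24] [20,25] [24,27] [28,29]
{[2,5],[3,6],[4,7],[3,8]} hit by 5; {[7,10]} hit by 10; {[12,19],[16,24]} hit by 19; {[20,25],[24,27]} hit by 25; {[28,29]} hit by 29.
Points: 5, 10, 19, 25, 29 (5 total).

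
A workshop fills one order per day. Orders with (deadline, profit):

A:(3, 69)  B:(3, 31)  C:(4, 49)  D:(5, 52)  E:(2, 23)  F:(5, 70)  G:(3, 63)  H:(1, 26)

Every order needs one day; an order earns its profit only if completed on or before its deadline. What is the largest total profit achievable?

Take jobs in profit order; each goes to the latest open slot no later than its deadline.
By profit: F(d5,70), A(d3,69), G(d3,63), D(d5,52), C(d4,49), B(d3,31), H(d1,26), E(d2,23)
F→slot 5; A→slot 3; G→slot 2; D→slot 4; C→slot 1; B skipped; H skipped; E skipped.
Profit = 49 + 63 + 69 + 52 + 70 = 303

303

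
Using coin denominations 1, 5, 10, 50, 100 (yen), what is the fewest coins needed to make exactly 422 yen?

8

422 = 4×100 + 2×10 + 2×1
Total coins = 4 + 2 + 2 = 8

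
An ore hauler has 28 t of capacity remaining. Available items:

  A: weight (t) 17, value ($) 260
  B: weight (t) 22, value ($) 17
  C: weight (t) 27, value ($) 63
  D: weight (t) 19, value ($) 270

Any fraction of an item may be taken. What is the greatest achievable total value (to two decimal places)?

Ratios (sorted): A 15.29, D 14.21, C 2.33, B 0.77
take A (17 @ 260); take 11/19 of D → 156.32. Capacity used 28/28.
Total value = 416.32

416.32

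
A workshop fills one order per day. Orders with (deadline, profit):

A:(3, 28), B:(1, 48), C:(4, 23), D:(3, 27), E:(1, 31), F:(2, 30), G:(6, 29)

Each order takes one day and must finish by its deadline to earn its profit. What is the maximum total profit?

By profit: B(d1,48), E(d1,31), F(d2,30), G(d6,29), A(d3,28), D(d3,27), C(d4,23)
B→slot 1; E skipped; F→slot 2; G→slot 6; A→slot 3; D skipped; C→slot 4.
Profit = 48 + 30 + 28 + 23 + 29 = 158

158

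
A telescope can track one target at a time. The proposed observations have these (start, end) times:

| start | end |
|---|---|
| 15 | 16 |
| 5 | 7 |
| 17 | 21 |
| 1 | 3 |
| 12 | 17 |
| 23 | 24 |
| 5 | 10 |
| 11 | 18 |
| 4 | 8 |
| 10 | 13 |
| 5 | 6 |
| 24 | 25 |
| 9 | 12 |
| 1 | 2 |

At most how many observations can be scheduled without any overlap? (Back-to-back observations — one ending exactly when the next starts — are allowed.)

Sorted by end: (1,2)  (1,3)  (5,6)  (5,7)  (4,8)  (5,10)  (9,12)  (10,13)  (15,16)  (12,17)  (11,18)  (17,21)  (23,24)  (24,25)
take (1,2); take (5,6); take (9,12); skip (10,13); take (15,16); skip (12,17); take (17,21); take (23,24); take (24,25).
Selected 7 observations.

7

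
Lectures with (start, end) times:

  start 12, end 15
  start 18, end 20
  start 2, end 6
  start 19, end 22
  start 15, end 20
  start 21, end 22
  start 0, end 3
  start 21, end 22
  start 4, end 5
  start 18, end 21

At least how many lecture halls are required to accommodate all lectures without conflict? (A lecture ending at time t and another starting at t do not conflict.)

4

Events (time:±→running): 0:+→1 2:+→2 3:-→1 4:+→2 5:-→1 6:-→0 12:+→1 15:-→0 15:+→1 18:+→2 18:+→3 19:+→4 … peak 4.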